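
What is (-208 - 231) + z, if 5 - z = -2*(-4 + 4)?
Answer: -434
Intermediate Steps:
z = 5 (z = 5 - (-2)*(-4 + 4) = 5 - (-2)*0 = 5 - 1*0 = 5 + 0 = 5)
(-208 - 231) + z = (-208 - 231) + 5 = -439 + 5 = -434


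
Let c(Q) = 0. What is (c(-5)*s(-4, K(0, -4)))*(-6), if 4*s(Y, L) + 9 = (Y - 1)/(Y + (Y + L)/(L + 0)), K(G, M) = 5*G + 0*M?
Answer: 0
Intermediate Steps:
K(G, M) = 5*G (K(G, M) = 5*G + 0 = 5*G)
s(Y, L) = -9/4 + (-1 + Y)/(4*(Y + (L + Y)/L)) (s(Y, L) = -9/4 + ((Y - 1)/(Y + (Y + L)/(L + 0)))/4 = -9/4 + ((-1 + Y)/(Y + (L + Y)/L))/4 = -9/4 + (-1 + Y)/(4*(Y + (L + Y)/L)))
(c(-5)*s(-4, K(0, -4)))*(-6) = (0*((-9/4*(-4) - 25*0/2 - 2*5*0*(-4))/(5*0 - 4 + (5*0)*(-4))))*(-6) = (0*((9 - 5/2*0 - 2*0*(-4))/(0 - 4 + 0*(-4))))*(-6) = (0*((9 + 0 + 0)/(0 - 4 + 0)))*(-6) = (0*(9/(-4)))*(-6) = (0*(-¼*9))*(-6) = (0*(-9/4))*(-6) = 0*(-6) = 0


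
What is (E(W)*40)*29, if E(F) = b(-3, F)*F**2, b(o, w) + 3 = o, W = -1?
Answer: -6960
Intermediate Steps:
b(o, w) = -3 + o
E(F) = -6*F**2 (E(F) = (-3 - 3)*F**2 = -6*F**2)
(E(W)*40)*29 = (-6*(-1)**2*40)*29 = (-6*1*40)*29 = -6*40*29 = -240*29 = -6960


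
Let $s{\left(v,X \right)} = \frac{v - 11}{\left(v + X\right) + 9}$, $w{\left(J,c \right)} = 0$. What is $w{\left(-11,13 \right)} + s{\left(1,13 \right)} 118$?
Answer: $- \frac{1180}{23} \approx -51.304$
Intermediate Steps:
$s{\left(v,X \right)} = \frac{-11 + v}{9 + X + v}$ ($s{\left(v,X \right)} = \frac{-11 + v}{\left(X + v\right) + 9} = \frac{-11 + v}{9 + X + v}$)
$w{\left(-11,13 \right)} + s{\left(1,13 \right)} 118 = 0 + \frac{-11 + 1}{9 + 13 + 1} \cdot 118 = 0 + \frac{1}{23} \left(-10\right) 118 = 0 - \frac{1180}{23} = - \frac{1180}{23}$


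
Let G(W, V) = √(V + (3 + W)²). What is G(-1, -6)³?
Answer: -2*I*√2 ≈ -2.8284*I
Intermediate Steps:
G(-1, -6)³ = (√(-6 + (3 - 1)²))³ = (√(-6 + 2²))³ = (√(-6 + 4))³ = (√(-2))³ = (I*√2)³ = -2*I*√2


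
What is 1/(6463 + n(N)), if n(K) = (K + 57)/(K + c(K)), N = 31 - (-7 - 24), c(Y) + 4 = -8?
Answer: 50/323269 ≈ 0.00015467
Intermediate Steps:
c(Y) = -12 (c(Y) = -4 - 8 = -12)
N = 62 (N = 31 - 1*(-31) = 31 + 31 = 62)
n(K) = (57 + K)/(-12 + K) (n(K) = (K + 57)/(K - 12) = (57 + K)/(-12 + K))
1/(6463 + n(N)) = 1/(6463 + (57 + 62)/(-12 + 62)) = 1/(6463 + 119/50) = 1/(323269/50) = 50/323269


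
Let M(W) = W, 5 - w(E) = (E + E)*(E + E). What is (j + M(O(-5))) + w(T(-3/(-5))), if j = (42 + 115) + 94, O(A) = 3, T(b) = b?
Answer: 6439/25 ≈ 257.56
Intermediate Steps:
w(E) = 5 - 4*E**2 (w(E) = 5 - (E + E)*(E + E) = 5 - 2*E*2*E = 5 - 4*E**2)
j = 251 (j = 157 + 94 = 251)
(j + M(O(-5))) + w(T(-3/(-5))) = (251 + 3) + (5 - 4*(-3/(-5))**2) = 254 + (5 - 4*(-3*(-1/5))**2) = 254 + (5 - 4*(3/5)**2) = 254 + (5 - 4*9/25) = 254 + (5 - 36/25) = 254 + 89/25 = 6439/25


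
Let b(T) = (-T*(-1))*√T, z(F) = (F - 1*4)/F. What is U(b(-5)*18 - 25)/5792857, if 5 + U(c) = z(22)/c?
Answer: 2*(-2475*√5 + 692*I)/(318607135*(-5*I + 18*√5)) ≈ -8.6322e-7 + 6.9116e-10*I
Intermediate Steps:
z(F) = (-4 + F)/F (z(F) = (F - 4)/F = (-4 + F)/F)
b(T) = T^(3/2) (b(T) = T*√T = T^(3/2))
U(c) = -5 + 9/(11*c) (U(c) = -5 + ((-4 + 22)/22)/c = -5 + ((1/22)*18)/c = -5 + 9/(11*c))
U(b(-5)*18 - 25)/5792857 = (-5 + 9/(11*((-5)^(3/2)*18 - 25)))/5792857 = (-5 + 9/(11*(-5*I*√5*18 - 25)))*(1/5792857) = (-5 + 9/(11*(-90*I*√5 - 25)))*(1/5792857) = (-5 + 9/(11*(-25 - 90*I*√5)))*(1/5792857) = -5/5792857 + 9/(63721427*(-25 - 90*I*√5))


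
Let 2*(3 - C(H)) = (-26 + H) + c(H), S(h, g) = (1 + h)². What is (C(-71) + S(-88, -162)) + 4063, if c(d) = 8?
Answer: 23359/2 ≈ 11680.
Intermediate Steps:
C(H) = 12 - H/2 (C(H) = 3 - ((-26 + H) + 8)/2 = 3 - (-18 + H)/2 = 3 + (9 - H/2) = 12 - H/2)
(C(-71) + S(-88, -162)) + 4063 = ((12 - ½*(-71)) + (1 - 88)²) + 4063 = ((12 + 71/2) + (-87)²) + 4063 = (95/2 + 7569) + 4063 = 15233/2 + 4063 = 23359/2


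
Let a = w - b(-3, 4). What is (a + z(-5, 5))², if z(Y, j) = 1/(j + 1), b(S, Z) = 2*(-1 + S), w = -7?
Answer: 49/36 ≈ 1.3611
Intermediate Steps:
b(S, Z) = -2 + 2*S
z(Y, j) = 1/(1 + j)
a = 1 (a = -7 - (-2 + 2*(-3)) = -7 - (-2 - 6) = -7 - 1*(-8) = -7 + 8 = 1)
(a + z(-5, 5))² = (1 + 1/(1 + 5))² = (1 + 1/6)² = (1 + ⅙)² = (7/6)² = 49/36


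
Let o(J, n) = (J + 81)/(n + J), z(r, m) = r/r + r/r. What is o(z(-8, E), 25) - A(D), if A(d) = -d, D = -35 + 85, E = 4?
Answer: 1433/27 ≈ 53.074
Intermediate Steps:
z(r, m) = 2 (z(r, m) = 1 + 1 = 2)
D = 50
o(J, n) = (81 + J)/(J + n)
o(z(-8, E), 25) - A(D) = (81 + 2)/(2 + 25) - (-1)*50 = 83/27 - 1*(-50) = (1/27)*83 + 50 = 83/27 + 50 = 1433/27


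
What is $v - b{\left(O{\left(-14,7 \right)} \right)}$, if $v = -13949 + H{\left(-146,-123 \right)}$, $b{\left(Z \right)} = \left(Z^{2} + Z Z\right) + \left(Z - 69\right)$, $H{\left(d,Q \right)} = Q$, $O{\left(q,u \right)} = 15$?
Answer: $-14468$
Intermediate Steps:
$b{\left(Z \right)} = -69 + Z + 2 Z^{2}$ ($b{\left(Z \right)} = \left(Z^{2} + Z^{2}\right) + \left(-69 + Z\right) = 2 Z^{2} + \left(-69 + Z\right) = -69 + Z + 2 Z^{2}$)
$v = -14072$ ($v = -13949 - 123 = -14072$)
$v - b{\left(O{\left(-14,7 \right)} \right)} = -14072 - \left(-69 + 15 + 2 \cdot 15^{2}\right) = -14072 - \left(-69 + 15 + 2 \cdot 225\right) = -14072 - \left(-69 + 15 + 450\right) = -14072 - 396 = -14468$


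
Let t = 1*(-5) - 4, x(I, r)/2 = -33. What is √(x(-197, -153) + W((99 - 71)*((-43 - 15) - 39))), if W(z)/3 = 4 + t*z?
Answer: 3*√8142 ≈ 270.70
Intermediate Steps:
x(I, r) = -66 (x(I, r) = 2*(-33) = -66)
t = -9 (t = -5 - 4 = -9)
W(z) = 12 - 27*z (W(z) = 3*(4 - 9*z) = 12 - 27*z)
√(x(-197, -153) + W((99 - 71)*((-43 - 15) - 39))) = √(-66 + (12 - 27*(99 - 71)*((-43 - 15) - 39))) = √(-66 + (12 - 756*(-58 - 39))) = √(-66 + (12 - 756*(-97))) = √(-66 + (12 - 27*(-2716))) = √(-66 + (12 + 73332)) = √(-66 + 73344) = √73278 = 3*√8142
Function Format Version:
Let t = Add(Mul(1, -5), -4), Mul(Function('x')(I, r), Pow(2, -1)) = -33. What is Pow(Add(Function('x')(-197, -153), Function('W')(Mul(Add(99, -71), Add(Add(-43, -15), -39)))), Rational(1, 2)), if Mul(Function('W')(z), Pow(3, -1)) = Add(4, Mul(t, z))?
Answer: Mul(3, Pow(8142, Rational(1, 2))) ≈ 270.70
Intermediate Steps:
Function('x')(I, r) = -66 (Function('x')(I, r) = Mul(2, -33) = -66)
t = -9 (t = Add(-5, -4) = -9)
Function('W')(z) = Add(12, Mul(-27, z)) (Function('W')(z) = Mul(3, Add(4, Mul(-9, z))) = Add(12, Mul(-27, z)))
Pow(Add(Function('x')(-197, -153), Function('W')(Mul(Add(99, -71), Add(Add(-43, -15), -39)))), Rational(1, 2)) = Pow(Add(-66, Add(12, Mul(-27, Mul(Add(99, -71), Add(Add(-43, -15), -39))))), Rational(1, 2)) = Pow(Add(-66, Add(12, Mul(-27, Mul(28, Add(-58, -39))))), Rational(1, 2)) = Pow(Add(-66, Add(12, Mul(-27, Mul(28, -97)))), Rational(1, 2)) = Pow(Add(-66, Add(12, Mul(-27, -2716))), Rational(1, 2)) = Pow(Add(-66, Add(12, 73332)), Rational(1, 2)) = Pow(Add(-66, 73344), Rational(1, 2)) = Pow(73278, Rational(1, 2)) = Mul(3, Pow(8142, Rational(1, 2)))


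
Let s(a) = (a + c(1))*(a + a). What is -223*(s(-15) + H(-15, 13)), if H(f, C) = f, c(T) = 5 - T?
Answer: -70245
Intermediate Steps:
s(a) = 2*a*(4 + a) (s(a) = (a + (5 - 1*1))*(a + a) = (a + (5 - 1))*(2*a) = (a + 4)*(2*a) = (4 + a)*(2*a) = 2*a*(4 + a))
-223*(s(-15) + H(-15, 13)) = -223*(2*(-15)*(4 - 15) - 15) = -223*(2*(-15)*(-11) - 15) = -223*(330 - 15) = -223*315 = -70245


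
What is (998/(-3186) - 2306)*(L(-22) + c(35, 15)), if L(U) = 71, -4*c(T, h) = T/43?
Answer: -1656954607/10148 ≈ -1.6328e+5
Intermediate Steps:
c(T, h) = -T/172 (c(T, h) = -T/(4*43) = -T/172)
(998/(-3186) - 2306)*(L(-22) + c(35, 15)) = (998/(-3186) - 2306)*(71 - 1/172*35) = (998*(-1/3186) - 2306)*(71 - 35/172) = (-499/1593 - 2306)*(12177/172) = -3673957/1593*12177/172 = -1656954607/10148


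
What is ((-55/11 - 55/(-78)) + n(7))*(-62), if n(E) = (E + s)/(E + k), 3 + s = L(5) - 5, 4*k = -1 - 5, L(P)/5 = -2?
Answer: 15221/39 ≈ 390.28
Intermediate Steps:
L(P) = -10 (L(P) = 5*(-2) = -10)
k = -3/2 (k = (-1 - 5)/4 = (¼)*(-6) = -3/2 ≈ -1.5000)
s = -18 (s = -3 + (-10 - 5) = -3 - 15 = -18)
n(E) = (-18 + E)/(-3/2 + E) (n(E) = (E - 18)/(E - 3/2) = (-18 + E)/(-3/2 + E))
((-55/11 - 55/(-78)) + n(7))*(-62) = ((-55/11 - 55/(-78)) + 2*(-18 + 7)/(-3 + 2*7))*(-62) = ((-55*1/11 - 55*(-1/78)) + 2*(-11)/(-3 + 14))*(-62) = ((-5 + 55/78) + 2*(-11)/11)*(-62) = (-335/78 + 2*(1/11)*(-11))*(-62) = (-335/78 - 2)*(-62) = -491/78*(-62) = 15221/39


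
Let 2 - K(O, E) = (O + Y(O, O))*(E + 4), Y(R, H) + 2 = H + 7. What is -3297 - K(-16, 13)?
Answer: -3758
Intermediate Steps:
Y(R, H) = 5 + H (Y(R, H) = -2 + (H + 7) = -2 + (7 + H) = 5 + H)
K(O, E) = 2 - (4 + E)*(5 + 2*O) (K(O, E) = 2 - (O + (5 + O))*(E + 4) = 2 - (5 + 2*O)*(4 + E) = 2 - (4 + E)*(5 + 2*O))
-3297 - K(-16, 13) = -3297 - (-18 - 8*(-16) - 1*13*(-16) - 1*13*(5 - 16)) = -3297 - (-18 + 128 + 208 - 1*13*(-11)) = -3297 - (-18 + 128 + 208 + 143) = -3297 - 1*461 = -3297 - 461 = -3758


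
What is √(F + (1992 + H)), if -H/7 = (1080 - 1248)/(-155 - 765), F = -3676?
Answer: I*√22287805/115 ≈ 41.052*I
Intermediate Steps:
H = -147/115 (H = -7*(1080 - 1248)/(-155 - 765) = -(-1176)/(-920) = -(-1176)*(-1)/920 = -7*21/115 = -147/115 ≈ -1.2783)
√(F + (1992 + H)) = √(-3676 + (1992 - 147/115)) = √(-3676 + 228933/115) = √(-193807/115) = I*√22287805/115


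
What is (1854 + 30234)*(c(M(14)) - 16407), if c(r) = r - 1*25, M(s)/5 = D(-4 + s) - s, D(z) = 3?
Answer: -529034856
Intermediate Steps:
M(s) = 15 - 5*s (M(s) = 5*(3 - s) = 15 - 5*s)
c(r) = -25 + r (c(r) = r - 25 = -25 + r)
(1854 + 30234)*(c(M(14)) - 16407) = (1854 + 30234)*((-25 + (15 - 5*14)) - 16407) = 32088*((-25 + (15 - 70)) - 16407) = 32088*((-25 - 55) - 16407) = 32088*(-80 - 16407) = 32088*(-16487) = -529034856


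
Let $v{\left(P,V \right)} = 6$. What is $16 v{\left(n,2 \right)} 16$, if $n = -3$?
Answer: $1536$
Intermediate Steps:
$16 v{\left(n,2 \right)} 16 = 16 \cdot 6 \cdot 16 = 96 \cdot 16 = 1536$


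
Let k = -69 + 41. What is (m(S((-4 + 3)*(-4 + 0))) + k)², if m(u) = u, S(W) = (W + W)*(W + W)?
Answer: 1296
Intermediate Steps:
S(W) = 4*W² (S(W) = (2*W)*(2*W) = 4*W²)
k = -28
(m(S((-4 + 3)*(-4 + 0))) + k)² = (4*((-4 + 3)*(-4 + 0))² - 28)² = (4*(-1*(-4))² - 28)² = (4*4² - 28)² = (4*16 - 28)² = (64 - 28)² = 36² = 1296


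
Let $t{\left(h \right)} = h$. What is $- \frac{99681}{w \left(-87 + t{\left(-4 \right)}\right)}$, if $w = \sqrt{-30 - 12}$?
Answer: $- \frac{33227 i \sqrt{42}}{1274} \approx - 169.02 i$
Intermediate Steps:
$w = i \sqrt{42}$ ($w = \sqrt{-30 - 12} = \sqrt{-42} = i \sqrt{42} \approx 6.4807 i$)
$- \frac{99681}{w \left(-87 + t{\left(-4 \right)}\right)} = - \frac{99681}{i \sqrt{42} \left(-87 - 4\right)} = - \frac{99681}{i \sqrt{42} \left(-91\right)} = - \frac{99681}{\left(-91\right) i \sqrt{42}} = - 99681 \frac{i \sqrt{42}}{3822} = - \frac{33227 i \sqrt{42}}{1274}$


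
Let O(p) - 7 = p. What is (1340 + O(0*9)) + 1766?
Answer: 3113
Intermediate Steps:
O(p) = 7 + p
(1340 + O(0*9)) + 1766 = (1340 + (7 + 0*9)) + 1766 = (1340 + (7 + 0)) + 1766 = (1340 + 7) + 1766 = 1347 + 1766 = 3113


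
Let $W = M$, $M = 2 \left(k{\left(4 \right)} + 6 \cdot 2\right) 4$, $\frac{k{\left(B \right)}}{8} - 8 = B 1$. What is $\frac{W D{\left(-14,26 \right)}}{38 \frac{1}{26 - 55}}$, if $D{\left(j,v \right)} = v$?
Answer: $- \frac{325728}{19} \approx -17144.0$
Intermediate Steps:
$k{\left(B \right)} = 64 + 8 B$ ($k{\left(B \right)} = 64 + 8 B 1 = 64 + 8 B$)
$M = 864$ ($M = 2 \left(\left(64 + 8 \cdot 4\right) + 6 \cdot 2\right) 4 = 2 \left(\left(64 + 32\right) + 12\right) 4 = 2 \left(96 + 12\right) 4 = 2 \cdot 108 \cdot 4 = 216 \cdot 4 = 864$)
$W = 864$
$\frac{W D{\left(-14,26 \right)}}{38 \frac{1}{26 - 55}} = \frac{864 \cdot 26}{38 \frac{1}{26 - 55}} = \frac{22464}{38 \frac{1}{-29}} = \frac{22464}{38 \left(- \frac{1}{29}\right)} = \frac{22464}{- \frac{38}{29}} = 22464 \left(- \frac{29}{38}\right) = - \frac{325728}{19}$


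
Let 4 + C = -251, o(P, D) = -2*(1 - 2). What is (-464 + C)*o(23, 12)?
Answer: -1438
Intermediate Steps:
o(P, D) = 2 (o(P, D) = -2*(-1) = 2)
C = -255 (C = -4 - 251 = -255)
(-464 + C)*o(23, 12) = (-464 - 255)*2 = -719*2 = -1438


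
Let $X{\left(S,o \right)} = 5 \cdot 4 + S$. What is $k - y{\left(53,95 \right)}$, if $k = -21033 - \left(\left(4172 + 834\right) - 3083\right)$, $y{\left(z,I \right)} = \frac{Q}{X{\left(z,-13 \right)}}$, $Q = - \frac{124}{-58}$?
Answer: $- \frac{48597914}{2117} \approx -22956.0$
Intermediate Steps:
$X{\left(S,o \right)} = 20 + S$
$Q = \frac{62}{29}$ ($Q = \left(-124\right) \left(- \frac{1}{58}\right) = \frac{62}{29} \approx 2.1379$)
$y{\left(z,I \right)} = \frac{62}{29 \left(20 + z\right)}$
$k = -22956$ ($k = -21033 - \left(5006 - 3083\right) = -21033 - 1923 = -22956$)
$k - y{\left(53,95 \right)} = -22956 - \frac{62}{29 \left(20 + 53\right)} = -22956 - \frac{62}{29 \cdot 73} = -22956 - \frac{62}{29} \cdot \frac{1}{73} = -22956 - \frac{62}{2117} = - \frac{48597914}{2117}$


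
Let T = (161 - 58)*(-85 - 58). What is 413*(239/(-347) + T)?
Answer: -2110926426/347 ≈ -6.0834e+6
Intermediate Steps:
T = -14729 (T = 103*(-143) = -14729)
413*(239/(-347) + T) = 413*(239/(-347) - 14729) = 413*(239*(-1/347) - 14729) = 413*(-239/347 - 14729) = 413*(-5111202/347) = -2110926426/347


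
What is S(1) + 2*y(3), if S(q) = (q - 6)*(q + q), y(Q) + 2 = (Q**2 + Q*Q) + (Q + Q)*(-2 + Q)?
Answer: 34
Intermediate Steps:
y(Q) = -2 + 2*Q**2 + 2*Q*(-2 + Q) (y(Q) = -2 + ((Q**2 + Q*Q) + (Q + Q)*(-2 + Q)) = -2 + ((Q**2 + Q**2) + (2*Q)*(-2 + Q)) = -2 + (2*Q**2 + 2*Q*(-2 + Q)) = -2 + 2*Q**2 + 2*Q*(-2 + Q))
S(q) = 2*q*(-6 + q) (S(q) = (-6 + q)*(2*q) = 2*q*(-6 + q))
S(1) + 2*y(3) = 2*1*(-6 + 1) + 2*(-2 - 4*3 + 4*3**2) = 2*1*(-5) + 2*(-2 - 12 + 4*9) = -10 + 2*(-2 - 12 + 36) = -10 + 2*22 = -10 + 44 = 34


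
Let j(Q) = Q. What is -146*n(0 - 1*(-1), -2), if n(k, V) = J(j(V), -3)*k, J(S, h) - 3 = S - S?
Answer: -438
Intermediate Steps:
J(S, h) = 3 (J(S, h) = 3 + (S - S) = 3 + 0 = 3)
n(k, V) = 3*k
-146*n(0 - 1*(-1), -2) = -438*(0 - 1*(-1)) = -438*(0 + 1) = -438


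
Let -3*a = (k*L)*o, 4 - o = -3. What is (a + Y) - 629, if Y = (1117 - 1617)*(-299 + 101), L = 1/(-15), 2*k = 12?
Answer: 1475579/15 ≈ 98372.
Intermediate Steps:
o = 7 (o = 4 - 1*(-3) = 4 + 3 = 7)
k = 6 (k = (½)*12 = 6)
L = -1/15 ≈ -0.066667
Y = 99000 (Y = -500*(-198) = 99000)
a = 14/15 (a = -6*(-1/15)*7/3 = -(-2)*7/15 = -⅓*(-14/5) = 14/15 ≈ 0.93333)
(a + Y) - 629 = (14/15 + 99000) - 629 = 1485014/15 - 629 = 1475579/15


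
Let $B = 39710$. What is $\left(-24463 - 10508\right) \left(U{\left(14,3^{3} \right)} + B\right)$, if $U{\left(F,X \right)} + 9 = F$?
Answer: $-1388873265$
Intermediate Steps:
$U{\left(F,X \right)} = -9 + F$
$\left(-24463 - 10508\right) \left(U{\left(14,3^{3} \right)} + B\right) = \left(-24463 - 10508\right) \left(\left(-9 + 14\right) + 39710\right) = - 34971 \left(5 + 39710\right) = \left(-34971\right) 39715 = -1388873265$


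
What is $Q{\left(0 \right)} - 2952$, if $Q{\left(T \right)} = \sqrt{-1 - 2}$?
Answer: $-2952 + i \sqrt{3} \approx -2952.0 + 1.732 i$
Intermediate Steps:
$Q{\left(T \right)} = i \sqrt{3}$ ($Q{\left(T \right)} = \sqrt{-3} = i \sqrt{3}$)
$Q{\left(0 \right)} - 2952 = i \sqrt{3} - 2952 = -2952 + i \sqrt{3}$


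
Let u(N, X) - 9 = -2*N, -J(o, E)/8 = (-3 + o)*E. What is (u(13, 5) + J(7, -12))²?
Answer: 134689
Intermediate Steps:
J(o, E) = -8*E*(-3 + o) (J(o, E) = -8*(-3 + o)*E = -8*E*(-3 + o))
u(N, X) = 9 - 2*N
(u(13, 5) + J(7, -12))² = ((9 - 2*13) + 8*(-12)*(3 - 1*7))² = ((9 - 26) + 8*(-12)*(3 - 7))² = (-17 + 8*(-12)*(-4))² = (-17 + 384)² = 367² = 134689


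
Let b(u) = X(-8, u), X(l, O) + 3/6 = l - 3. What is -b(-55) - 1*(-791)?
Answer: 1605/2 ≈ 802.50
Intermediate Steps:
X(l, O) = -7/2 + l (X(l, O) = -1/2 + (l - 3) = -1/2 + (-3 + l) = -7/2 + l)
b(u) = -23/2 (b(u) = -7/2 - 8 = -23/2)
-b(-55) - 1*(-791) = -1*(-23/2) - 1*(-791) = 23/2 + 791 = 1605/2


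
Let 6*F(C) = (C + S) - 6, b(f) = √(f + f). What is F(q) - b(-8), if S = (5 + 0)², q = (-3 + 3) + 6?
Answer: 25/6 - 4*I ≈ 4.1667 - 4.0*I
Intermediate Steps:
q = 6 (q = 0 + 6 = 6)
S = 25 (S = 5² = 25)
b(f) = √2*√f (b(f) = √(2*f) = √2*√f)
F(C) = 19/6 + C/6 (F(C) = ((C + 25) - 6)/6 = ((25 + C) - 6)/6 = (19 + C)/6 = 19/6 + C/6)
F(q) - b(-8) = (19/6 + (⅙)*6) - √2*√(-8) = (19/6 + 1) - √2*2*I*√2 = 25/6 - 4*I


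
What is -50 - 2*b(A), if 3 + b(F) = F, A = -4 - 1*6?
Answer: -24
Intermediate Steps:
A = -10 (A = -4 - 6 = -10)
b(F) = -3 + F
-50 - 2*b(A) = -50 - 2*(-3 - 10) = -50 - 2*(-13) = -50 + 26 = -24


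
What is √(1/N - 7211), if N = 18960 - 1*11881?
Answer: 6*I*√10037760077/7079 ≈ 84.918*I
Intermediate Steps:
N = 7079 (N = 18960 - 11881 = 7079)
√(1/N - 7211) = √(1/7079 - 7211) = √(-51046668/7079) = 6*I*√10037760077/7079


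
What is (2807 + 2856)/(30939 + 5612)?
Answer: 5663/36551 ≈ 0.15493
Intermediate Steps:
(2807 + 2856)/(30939 + 5612) = 5663/36551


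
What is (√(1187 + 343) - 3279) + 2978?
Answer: -301 + 3*√170 ≈ -261.88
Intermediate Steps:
(√(1187 + 343) - 3279) + 2978 = (√1530 - 3279) + 2978 = (3*√170 - 3279) + 2978 = (-3279 + 3*√170) + 2978 = -301 + 3*√170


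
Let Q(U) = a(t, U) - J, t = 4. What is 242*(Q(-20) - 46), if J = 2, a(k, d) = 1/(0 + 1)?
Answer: -11374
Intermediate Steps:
a(k, d) = 1 (a(k, d) = 1/1 = 1)
Q(U) = -1 (Q(U) = 1 - 1*2 = 1 - 2 = -1)
242*(Q(-20) - 46) = 242*(-1 - 46) = 242*(-47) = -11374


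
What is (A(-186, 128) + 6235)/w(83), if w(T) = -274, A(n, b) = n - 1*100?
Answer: -5949/274 ≈ -21.712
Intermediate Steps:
A(n, b) = -100 + n (A(n, b) = n - 100 = -100 + n)
(A(-186, 128) + 6235)/w(83) = ((-100 - 186) + 6235)/(-274) = (-286 + 6235)*(-1/274) = 5949*(-1/274) = -5949/274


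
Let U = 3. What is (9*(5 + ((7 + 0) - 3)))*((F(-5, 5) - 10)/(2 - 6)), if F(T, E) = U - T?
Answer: 81/2 ≈ 40.500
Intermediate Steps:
F(T, E) = 3 - T
(9*(5 + ((7 + 0) - 3)))*((F(-5, 5) - 10)/(2 - 6)) = (9*(5 + ((7 + 0) - 3)))*(((3 - 1*(-5)) - 10)/(2 - 6)) = (9*(5 + (7 - 3)))*(((3 + 5) - 10)/(-4)) = (9*(5 + 4))*((8 - 10)*(-¼)) = (9*9)*(-2*(-¼)) = 81*(½) = 81/2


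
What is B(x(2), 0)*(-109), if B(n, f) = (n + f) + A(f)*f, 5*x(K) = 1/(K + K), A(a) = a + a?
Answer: -109/20 ≈ -5.4500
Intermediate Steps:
A(a) = 2*a
x(K) = 1/(10*K) (x(K) = 1/(5*(K + K)) = 1/(5*((2*K))) = (1/(2*K))/5 = 1/(10*K))
B(n, f) = f + n + 2*f**2 (B(n, f) = (n + f) + (2*f)*f = (f + n) + 2*f**2 = f + n + 2*f**2)
B(x(2), 0)*(-109) = (0 + (1/10)/2 + 2*0**2)*(-109) = (0 + (1/10)*(1/2) + 2*0)*(-109) = (0 + 1/20 + 0)*(-109) = (1/20)*(-109) = -109/20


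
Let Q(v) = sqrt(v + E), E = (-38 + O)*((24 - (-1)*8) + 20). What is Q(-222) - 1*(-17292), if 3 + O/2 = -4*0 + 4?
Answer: 17292 + I*sqrt(2094) ≈ 17292.0 + 45.76*I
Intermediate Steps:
O = 2 (O = -6 + 2*(-4*0 + 4) = -6 + 2*(0 + 4) = -6 + 2*4 = -6 + 8 = 2)
E = -1872 (E = (-38 + 2)*((24 - (-1)*8) + 20) = -36*((24 - 1*(-8)) + 20) = -36*((24 + 8) + 20) = -36*(32 + 20) = -36*52 = -1872)
Q(v) = sqrt(-1872 + v) (Q(v) = sqrt(v - 1872) = sqrt(-1872 + v))
Q(-222) - 1*(-17292) = sqrt(-1872 - 222) - 1*(-17292) = sqrt(-2094) + 17292 = I*sqrt(2094) + 17292 = 17292 + I*sqrt(2094)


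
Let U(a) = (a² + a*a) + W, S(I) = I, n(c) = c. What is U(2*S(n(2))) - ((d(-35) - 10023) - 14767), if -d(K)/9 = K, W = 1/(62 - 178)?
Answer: 2842811/116 ≈ 24507.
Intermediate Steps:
W = -1/116 (W = 1/(-116) = -1/116 ≈ -0.0086207)
d(K) = -9*K
U(a) = -1/116 + 2*a² (U(a) = (a² + a*a) - 1/116 = (a² + a²) - 1/116 = 2*a² - 1/116 = -1/116 + 2*a²)
U(2*S(n(2))) - ((d(-35) - 10023) - 14767) = (-1/116 + 2*(2*2)²) - ((-9*(-35) - 10023) - 14767) = (-1/116 + 2*4²) - ((315 - 10023) - 14767) = (-1/116 + 2*16) - (-9708 - 14767) = (-1/116 + 32) - 1*(-24475) = 3711/116 + 24475 = 2842811/116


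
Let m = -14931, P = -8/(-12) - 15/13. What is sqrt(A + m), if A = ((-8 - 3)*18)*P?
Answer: I*sqrt(2507037)/13 ≈ 121.8*I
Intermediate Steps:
P = -19/39 (P = -8*(-1/12) - 15*1/13 = 2/3 - 15/13 = -19/39 ≈ -0.48718)
A = 1254/13 (A = ((-8 - 3)*18)*(-19/39) = -11*18*(-19/39) = -198*(-19/39) = 1254/13 ≈ 96.462)
sqrt(A + m) = sqrt(1254/13 - 14931) = sqrt(-192849/13) = I*sqrt(2507037)/13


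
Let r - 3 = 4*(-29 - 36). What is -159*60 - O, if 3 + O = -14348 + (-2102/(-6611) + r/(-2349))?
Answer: 74704532204/15529239 ≈ 4810.6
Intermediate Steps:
r = -257 (r = 3 + 4*(-29 - 36) = 3 + 4*(-65) = 3 - 260 = -257)
O = -222853472264/15529239 (O = -3 + (-14348 + (-2102/(-6611) - 257/(-2349))) = -3 + (-14348 + (-2102*(-1/6611) - 257*(-1/2349))) = -3 + (-14348 + (2102/6611 + 257/2349)) = -3 + (-14348 + 6636625/15529239) = -3 - 222806884547/15529239 = -222853472264/15529239 ≈ -14351.)
-159*60 - O = -159*60 - 1*(-222853472264/15529239) = -9540 + 222853472264/15529239 = 74704532204/15529239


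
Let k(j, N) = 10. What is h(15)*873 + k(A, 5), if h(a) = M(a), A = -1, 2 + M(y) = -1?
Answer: -2609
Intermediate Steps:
M(y) = -3 (M(y) = -2 - 1 = -3)
h(a) = -3
h(15)*873 + k(A, 5) = -3*873 + 10 = -2619 + 10 = -2609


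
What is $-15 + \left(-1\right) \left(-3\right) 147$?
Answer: $426$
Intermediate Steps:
$-15 + \left(-1\right) \left(-3\right) 147 = -15 + 3 \cdot 147 = -15 + 441 = 426$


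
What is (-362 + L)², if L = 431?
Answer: 4761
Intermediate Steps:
(-362 + L)² = (-362 + 431)² = 69² = 4761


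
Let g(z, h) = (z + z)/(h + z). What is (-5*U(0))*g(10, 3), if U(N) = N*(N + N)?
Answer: 0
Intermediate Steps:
U(N) = 2*N² (U(N) = N*(2*N) = 2*N²)
g(z, h) = 2*z/(h + z) (g(z, h) = (2*z)/(h + z) = 2*z/(h + z))
(-5*U(0))*g(10, 3) = (-10*0²)*(2*10/(3 + 10)) = (-10*0)*(2*10/13) = (-5*0)*(2*10*(1/13)) = 0*(20/13) = 0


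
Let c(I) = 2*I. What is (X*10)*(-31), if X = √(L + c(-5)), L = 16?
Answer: -310*√6 ≈ -759.34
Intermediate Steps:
X = √6 (X = √(16 + 2*(-5)) = √(16 - 10) = √6 ≈ 2.4495)
(X*10)*(-31) = (√6*10)*(-31) = (10*√6)*(-31) = -310*√6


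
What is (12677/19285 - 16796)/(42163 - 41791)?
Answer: -15423723/341620 ≈ -45.149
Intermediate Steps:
(12677/19285 - 16796)/(42163 - 41791) = (12677*(1/19285) - 16796)/372 = (1811/2755 - 16796)*(1/372) = -46271169/2755*1/372 = -15423723/341620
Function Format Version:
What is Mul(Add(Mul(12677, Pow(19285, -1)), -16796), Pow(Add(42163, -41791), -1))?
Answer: Rational(-15423723, 341620) ≈ -45.149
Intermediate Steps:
Mul(Add(Mul(12677, Pow(19285, -1)), -16796), Pow(Add(42163, -41791), -1)) = Mul(Add(Mul(12677, Rational(1, 19285)), -16796), Pow(372, -1)) = Mul(Add(Rational(1811, 2755), -16796), Rational(1, 372)) = Mul(Rational(-46271169, 2755), Rational(1, 372)) = Rational(-15423723, 341620)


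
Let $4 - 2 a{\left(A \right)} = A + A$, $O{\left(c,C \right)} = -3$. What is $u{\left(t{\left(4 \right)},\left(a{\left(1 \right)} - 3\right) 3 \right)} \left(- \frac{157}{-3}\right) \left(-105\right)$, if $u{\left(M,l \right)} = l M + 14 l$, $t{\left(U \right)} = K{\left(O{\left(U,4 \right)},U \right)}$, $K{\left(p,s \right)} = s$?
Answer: $593460$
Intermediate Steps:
$a{\left(A \right)} = 2 - A$ ($a{\left(A \right)} = 2 - \frac{A + A}{2} = 2 - \frac{2 A}{2} = 2 - A$)
$t{\left(U \right)} = U$
$u{\left(M,l \right)} = 14 l + M l$ ($u{\left(M,l \right)} = M l + 14 l = 14 l + M l$)
$u{\left(t{\left(4 \right)},\left(a{\left(1 \right)} - 3\right) 3 \right)} \left(- \frac{157}{-3}\right) \left(-105\right) = \left(\left(2 - 1\right) - 3\right) 3 \left(14 + 4\right) \left(- \frac{157}{-3}\right) \left(-105\right) = \left(\left(2 - 1\right) - 3\right) 3 \cdot 18 \left(\left(-157\right) \left(- \frac{1}{3}\right)\right) \left(-105\right) = \left(1 - 3\right) 3 \cdot 18 \cdot \frac{157}{3} \left(-105\right) = \left(-2\right) 3 \cdot 18 \cdot \frac{157}{3} \left(-105\right) = \left(-6\right) 18 \cdot \frac{157}{3} \left(-105\right) = \left(-108\right) \frac{157}{3} \left(-105\right) = \left(-5652\right) \left(-105\right) = 593460$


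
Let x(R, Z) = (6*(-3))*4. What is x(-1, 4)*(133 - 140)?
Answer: 504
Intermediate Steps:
x(R, Z) = -72 (x(R, Z) = -18*4 = -72)
x(-1, 4)*(133 - 140) = -72*(133 - 140) = -72*(-7) = 504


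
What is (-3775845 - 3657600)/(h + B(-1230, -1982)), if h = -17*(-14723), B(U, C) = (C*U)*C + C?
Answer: 7433445/4831590211 ≈ 0.0015385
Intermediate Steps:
B(U, C) = C + U*C² (B(U, C) = U*C² + C = C + U*C²)
h = 250291
(-3775845 - 3657600)/(h + B(-1230, -1982)) = (-3775845 - 3657600)/(250291 - 1982*(1 - 1982*(-1230))) = -7433445/(250291 - 1982*(1 + 2437860)) = -7433445/(250291 - 1982*2437861) = -7433445/(250291 - 4831840502) = -7433445/(-4831590211) = -7433445*(-1/4831590211) = 7433445/4831590211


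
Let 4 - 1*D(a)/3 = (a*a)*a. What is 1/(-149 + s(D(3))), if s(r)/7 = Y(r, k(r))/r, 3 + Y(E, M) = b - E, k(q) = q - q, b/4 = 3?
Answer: -23/3609 ≈ -0.0063730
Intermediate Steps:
b = 12 (b = 4*3 = 12)
k(q) = 0
D(a) = 12 - 3*a³ (D(a) = 12 - 3*a*a*a = 12 - 3*a²*a = 12 - 3*a³)
Y(E, M) = 9 - E (Y(E, M) = -3 + (12 - E) = 9 - E)
s(r) = 7*(9 - r)/r (s(r) = 7*((9 - r)/r) = 7*(9 - r)/r)
1/(-149 + s(D(3))) = 1/(-149 + (-7 + 63/(12 - 3*3³))) = 1/(-149 + (-7 + 63/(12 - 3*27))) = 1/(-149 + (-7 + 63/(12 - 81))) = 1/(-149 + (-7 + 63/(-69))) = 1/(-149 + (-7 + 63*(-1/69))) = 1/(-149 + (-7 - 21/23)) = 1/(-149 - 182/23) = 1/(-3609/23) = -23/3609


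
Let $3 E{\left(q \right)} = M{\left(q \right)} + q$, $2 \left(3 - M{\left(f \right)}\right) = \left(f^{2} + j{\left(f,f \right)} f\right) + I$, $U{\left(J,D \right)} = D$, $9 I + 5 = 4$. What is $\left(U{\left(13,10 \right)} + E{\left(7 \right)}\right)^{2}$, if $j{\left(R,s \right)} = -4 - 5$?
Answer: $\frac{717409}{2916} \approx 246.02$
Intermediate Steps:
$j{\left(R,s \right)} = -9$ ($j{\left(R,s \right)} = -4 - 5 = -9$)
$I = - \frac{1}{9}$ ($I = - \frac{5}{9} + \frac{1}{9} \cdot 4 = - \frac{5}{9} + \frac{4}{9} = - \frac{1}{9} \approx -0.11111$)
$M{\left(f \right)} = \frac{55}{18} - \frac{f^{2}}{2} + \frac{9 f}{2}$ ($M{\left(f \right)} = 3 - \frac{\left(f^{2} - 9 f\right) - \frac{1}{9}}{2} = 3 - \frac{- \frac{1}{9} + f^{2} - 9 f}{2} = 3 + \left(\frac{1}{18} - \frac{f^{2}}{2} + \frac{9 f}{2}\right) = \frac{55}{18} - \frac{f^{2}}{2} + \frac{9 f}{2}$)
$E{\left(q \right)} = \frac{55}{54} - \frac{q^{2}}{6} + \frac{11 q}{6}$ ($E{\left(q \right)} = \frac{\left(\frac{55}{18} - \frac{q^{2}}{2} + \frac{9 q}{2}\right) + q}{3} = \frac{\frac{55}{18} - \frac{q^{2}}{2} + \frac{11 q}{2}}{3} = \frac{55}{54} - \frac{q^{2}}{6} + \frac{11 q}{6}$)
$\left(U{\left(13,10 \right)} + E{\left(7 \right)}\right)^{2} = \left(10 + \left(\frac{55}{54} - \frac{7^{2}}{6} + \frac{11}{6} \cdot 7\right)\right)^{2} = \left(10 + \left(\frac{55}{54} - \frac{49}{6} + \frac{77}{6}\right)\right)^{2} = \left(10 + \frac{307}{54}\right)^{2} = \left(\frac{847}{54}\right)^{2} = \frac{717409}{2916}$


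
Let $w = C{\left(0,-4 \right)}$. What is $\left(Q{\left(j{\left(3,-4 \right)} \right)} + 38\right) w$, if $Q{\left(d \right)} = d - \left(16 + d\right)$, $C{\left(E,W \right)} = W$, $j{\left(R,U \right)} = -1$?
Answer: $-88$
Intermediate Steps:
$Q{\left(d \right)} = -16$
$w = -4$
$\left(Q{\left(j{\left(3,-4 \right)} \right)} + 38\right) w = \left(-16 + 38\right) \left(-4\right) = 22 \left(-4\right) = -88$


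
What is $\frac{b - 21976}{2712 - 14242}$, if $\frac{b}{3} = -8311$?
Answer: $\frac{46909}{11530} \approx 4.0684$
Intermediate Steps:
$b = -24933$ ($b = 3 \left(-8311\right) = -24933$)
$\frac{b - 21976}{2712 - 14242} = \frac{-24933 - 21976}{2712 - 14242} = - \frac{46909}{-11530} = \left(-46909\right) \left(- \frac{1}{11530}\right) = \frac{46909}{11530}$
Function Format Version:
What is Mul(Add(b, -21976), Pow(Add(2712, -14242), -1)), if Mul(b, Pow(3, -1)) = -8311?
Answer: Rational(46909, 11530) ≈ 4.0684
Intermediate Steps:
b = -24933 (b = Mul(3, -8311) = -24933)
Mul(Add(b, -21976), Pow(Add(2712, -14242), -1)) = Mul(Add(-24933, -21976), Pow(Add(2712, -14242), -1)) = Mul(-46909, Pow(-11530, -1)) = Mul(-46909, Rational(-1, 11530)) = Rational(46909, 11530)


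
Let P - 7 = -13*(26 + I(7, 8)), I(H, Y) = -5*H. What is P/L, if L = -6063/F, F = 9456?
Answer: -390848/2021 ≈ -193.39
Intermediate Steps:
L = -2021/3152 (L = -6063/9456 = -6063*1/9456 = -2021/3152 ≈ -0.64118)
P = 124 (P = 7 - 13*(26 - 5*7) = 7 - 13*(26 - 35) = 7 - 13*(-9) = 7 + 117 = 124)
P/L = 124/(-2021/3152) = 124*(-3152/2021) = -390848/2021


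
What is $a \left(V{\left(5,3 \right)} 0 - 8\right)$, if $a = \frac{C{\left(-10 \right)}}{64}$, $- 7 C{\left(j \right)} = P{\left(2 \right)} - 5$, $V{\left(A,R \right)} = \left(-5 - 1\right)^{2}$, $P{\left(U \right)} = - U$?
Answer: $- \frac{1}{8} \approx -0.125$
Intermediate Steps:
$V{\left(A,R \right)} = 36$ ($V{\left(A,R \right)} = \left(-6\right)^{2} = 36$)
$C{\left(j \right)} = 1$ ($C{\left(j \right)} = - \frac{\left(-1\right) 2 - 5}{7} = - \frac{-2 - 5}{7} = \left(- \frac{1}{7}\right) \left(-7\right) = 1$)
$a = \frac{1}{64}$ ($a = 1 \cdot \frac{1}{64} = \frac{1}{64} \approx 0.015625$)
$a \left(V{\left(5,3 \right)} 0 - 8\right) = \frac{36 \cdot 0 - 8}{64} = \frac{0 - 8}{64} = \frac{1}{64} \left(-8\right) = - \frac{1}{8}$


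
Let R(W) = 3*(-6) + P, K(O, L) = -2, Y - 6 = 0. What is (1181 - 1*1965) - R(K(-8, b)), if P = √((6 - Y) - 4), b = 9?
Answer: -766 - 2*I ≈ -766.0 - 2.0*I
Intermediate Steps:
Y = 6 (Y = 6 + 0 = 6)
P = 2*I (P = √((6 - 1*6) - 4) = √((6 - 6) - 4) = √(0 - 4) = √(-4) = 2*I ≈ 2.0*I)
R(W) = -18 + 2*I (R(W) = 3*(-6) + 2*I = -18 + 2*I)
(1181 - 1*1965) - R(K(-8, b)) = (1181 - 1*1965) - (-18 + 2*I) = (1181 - 1965) + (18 - 2*I) = -784 + (18 - 2*I) = -766 - 2*I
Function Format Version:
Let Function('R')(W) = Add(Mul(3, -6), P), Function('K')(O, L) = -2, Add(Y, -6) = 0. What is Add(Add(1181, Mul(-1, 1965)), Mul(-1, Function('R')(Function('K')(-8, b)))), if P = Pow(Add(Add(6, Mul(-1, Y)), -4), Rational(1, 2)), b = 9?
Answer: Add(-766, Mul(-2, I)) ≈ Add(-766.00, Mul(-2.0000, I))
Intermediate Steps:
Y = 6 (Y = Add(6, 0) = 6)
P = Mul(2, I) (P = Pow(Add(Add(6, Mul(-1, 6)), -4), Rational(1, 2)) = Pow(Add(Add(6, -6), -4), Rational(1, 2)) = Pow(Add(0, -4), Rational(1, 2)) = Pow(-4, Rational(1, 2)) = Mul(2, I) ≈ Mul(2.0000, I))
Function('R')(W) = Add(-18, Mul(2, I)) (Function('R')(W) = Add(Mul(3, -6), Mul(2, I)) = Add(-18, Mul(2, I)))
Add(Add(1181, Mul(-1, 1965)), Mul(-1, Function('R')(Function('K')(-8, b)))) = Add(Add(1181, Mul(-1, 1965)), Mul(-1, Add(-18, Mul(2, I)))) = Add(Add(1181, -1965), Add(18, Mul(-2, I))) = Add(-784, Add(18, Mul(-2, I))) = Add(-766, Mul(-2, I))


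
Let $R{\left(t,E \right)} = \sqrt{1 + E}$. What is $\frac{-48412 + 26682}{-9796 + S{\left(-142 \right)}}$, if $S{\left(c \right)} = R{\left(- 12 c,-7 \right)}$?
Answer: $\frac{106433540}{47980811} + \frac{10865 i \sqrt{6}}{47980811} \approx 2.2183 + 0.00055467 i$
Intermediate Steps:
$S{\left(c \right)} = i \sqrt{6}$ ($S{\left(c \right)} = \sqrt{1 - 7} = \sqrt{-6} = i \sqrt{6}$)
$\frac{-48412 + 26682}{-9796 + S{\left(-142 \right)}} = \frac{-48412 + 26682}{-9796 + i \sqrt{6}} = - \frac{21730}{-9796 + i \sqrt{6}}$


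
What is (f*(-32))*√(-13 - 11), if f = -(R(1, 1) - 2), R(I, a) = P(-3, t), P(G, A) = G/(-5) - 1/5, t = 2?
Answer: -512*I*√6/5 ≈ -250.83*I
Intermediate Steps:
P(G, A) = -⅕ - G/5 (P(G, A) = G*(-⅕) - 1*⅕ = -G/5 - ⅕ = -⅕ - G/5)
R(I, a) = ⅖ (R(I, a) = -⅕ - ⅕*(-3) = -⅕ + ⅗ = ⅖)
f = 8/5 (f = -(⅖ - 2) = -1*(-8/5) = 8/5 ≈ 1.6000)
(f*(-32))*√(-13 - 11) = ((8/5)*(-32))*√(-13 - 11) = -512*I*√6/5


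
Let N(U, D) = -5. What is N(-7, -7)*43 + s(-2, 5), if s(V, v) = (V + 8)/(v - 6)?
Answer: -221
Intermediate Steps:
s(V, v) = (8 + V)/(-6 + v)
N(-7, -7)*43 + s(-2, 5) = -5*43 + (8 - 2)/(-6 + 5) = -215 + 6/(-1) = -215 - 1*6 = -215 - 6 = -221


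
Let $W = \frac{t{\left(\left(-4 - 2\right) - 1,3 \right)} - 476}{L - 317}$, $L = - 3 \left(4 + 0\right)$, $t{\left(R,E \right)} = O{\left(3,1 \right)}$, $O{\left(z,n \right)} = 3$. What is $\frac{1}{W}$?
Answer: $\frac{329}{473} \approx 0.69556$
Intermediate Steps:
$t{\left(R,E \right)} = 3$
$L = -12$ ($L = \left(-3\right) 4 = -12$)
$W = \frac{473}{329}$ ($W = \frac{3 - 476}{-12 - 317} = - \frac{473}{-329} = \left(-473\right) \left(- \frac{1}{329}\right) = \frac{473}{329} \approx 1.4377$)
$\frac{1}{W} = \frac{1}{\frac{473}{329}} = \frac{329}{473}$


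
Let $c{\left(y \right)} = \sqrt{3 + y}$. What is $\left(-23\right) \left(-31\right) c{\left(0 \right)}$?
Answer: $713 \sqrt{3} \approx 1235.0$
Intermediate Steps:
$\left(-23\right) \left(-31\right) c{\left(0 \right)} = \left(-23\right) \left(-31\right) \sqrt{3 + 0} = 713 \sqrt{3}$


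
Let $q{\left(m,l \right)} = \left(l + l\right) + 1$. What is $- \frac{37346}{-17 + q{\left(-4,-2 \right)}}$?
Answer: $\frac{18673}{10} \approx 1867.3$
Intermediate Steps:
$q{\left(m,l \right)} = 1 + 2 l$ ($q{\left(m,l \right)} = 2 l + 1 = 1 + 2 l$)
$- \frac{37346}{-17 + q{\left(-4,-2 \right)}} = - \frac{37346}{-17 + \left(1 + 2 \left(-2\right)\right)} = - \frac{37346}{-17 + \left(1 - 4\right)} = - \frac{37346}{-17 - 3} = - \frac{37346}{-20} = \left(-37346\right) \left(- \frac{1}{20}\right) = \frac{18673}{10}$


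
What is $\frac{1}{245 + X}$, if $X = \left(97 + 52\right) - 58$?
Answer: $\frac{1}{336} \approx 0.0029762$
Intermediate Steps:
$X = 91$ ($X = 149 - 58 = 91$)
$\frac{1}{245 + X} = \frac{1}{245 + 91} = \frac{1}{336}$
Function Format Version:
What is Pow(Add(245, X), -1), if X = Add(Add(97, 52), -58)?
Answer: Rational(1, 336) ≈ 0.0029762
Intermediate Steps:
X = 91 (X = Add(149, -58) = 91)
Pow(Add(245, X), -1) = Pow(Add(245, 91), -1) = Pow(336, -1) = Rational(1, 336)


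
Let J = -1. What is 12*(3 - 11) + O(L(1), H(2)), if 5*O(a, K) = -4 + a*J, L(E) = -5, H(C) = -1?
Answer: -479/5 ≈ -95.800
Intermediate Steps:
O(a, K) = -4/5 - a/5 (O(a, K) = (-4 + a*(-1))/5 = (-4 - a)/5 = -4/5 - a/5)
12*(3 - 11) + O(L(1), H(2)) = 12*(3 - 11) + (-4/5 - 1/5*(-5)) = 12*(-8) + (-4/5 + 1) = -96 + 1/5 = -479/5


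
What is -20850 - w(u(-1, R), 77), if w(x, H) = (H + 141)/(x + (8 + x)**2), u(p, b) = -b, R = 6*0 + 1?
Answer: -500509/24 ≈ -20855.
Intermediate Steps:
R = 1 (R = 0 + 1 = 1)
w(x, H) = (141 + H)/(x + (8 + x)**2)
-20850 - w(u(-1, R), 77) = -20850 - (141 + 77)/(-1*1 + (8 - 1*1)**2) = -20850 - 218/(-1 + (8 - 1)**2) = -20850 - 218/(-1 + 7**2) = -20850 - 218/(-1 + 49) = -20850 - 218/48 = -20850 - 1*109/24 = -20850 - 109/24 = -500509/24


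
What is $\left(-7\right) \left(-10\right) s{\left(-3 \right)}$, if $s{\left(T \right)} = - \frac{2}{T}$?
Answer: $\frac{140}{3} \approx 46.667$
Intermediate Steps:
$\left(-7\right) \left(-10\right) s{\left(-3 \right)} = \left(-7\right) \left(-10\right) \left(- \frac{2}{-3}\right) = 70 \left(\left(-2\right) \left(- \frac{1}{3}\right)\right) = 70 \cdot \frac{2}{3} = \frac{140}{3}$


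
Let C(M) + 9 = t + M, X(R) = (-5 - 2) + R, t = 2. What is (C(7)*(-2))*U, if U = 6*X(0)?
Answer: 0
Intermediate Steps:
X(R) = -7 + R
C(M) = -7 + M (C(M) = -9 + (2 + M) = -7 + M)
U = -42 (U = 6*(-7 + 0) = 6*(-7) = -42)
(C(7)*(-2))*U = ((-7 + 7)*(-2))*(-42) = (0*(-2))*(-42) = 0*(-42) = 0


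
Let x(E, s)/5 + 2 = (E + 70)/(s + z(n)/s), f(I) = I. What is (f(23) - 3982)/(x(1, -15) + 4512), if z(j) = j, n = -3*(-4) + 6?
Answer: -320679/362887 ≈ -0.88369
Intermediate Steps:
n = 18 (n = 12 + 6 = 18)
x(E, s) = -10 + 5*(70 + E)/(s + 18/s) (x(E, s) = -10 + 5*((E + 70)/(s + 18/s)) = -10 + 5*((70 + E)/(s + 18/s)) = -10 + 5*(70 + E)/(s + 18/s))
(f(23) - 3982)/(x(1, -15) + 4512) = (23 - 3982)/(5*(-36 - 2*(-15)**2 + 70*(-15) + 1*(-15))/(18 + (-15)**2) + 4512) = -3959/(5*(-36 - 2*225 - 1050 - 15)/(18 + 225) + 4512) = -3959/(5*(-36 - 450 - 1050 - 15)/243 + 4512) = -3959/(5*(1/243)*(-1551) + 4512) = -3959/(-2585/81 + 4512) = -3959/362887/81 = -3959*81/362887 = -320679/362887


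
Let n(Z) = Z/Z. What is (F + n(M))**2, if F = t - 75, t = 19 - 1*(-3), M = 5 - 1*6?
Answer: 2704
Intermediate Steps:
M = -1 (M = 5 - 6 = -1)
t = 22 (t = 19 + 3 = 22)
n(Z) = 1
F = -53 (F = 22 - 75 = -53)
(F + n(M))**2 = (-53 + 1)**2 = (-52)**2 = 2704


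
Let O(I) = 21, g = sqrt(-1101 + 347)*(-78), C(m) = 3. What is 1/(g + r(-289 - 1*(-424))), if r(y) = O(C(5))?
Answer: 7/1529259 + 26*I*sqrt(754)/1529259 ≈ 4.5774e-6 + 0.00046685*I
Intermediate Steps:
g = -78*I*sqrt(754) (g = sqrt(-754)*(-78) = (I*sqrt(754))*(-78) = -78*I*sqrt(754) ≈ -2141.8*I)
r(y) = 21
1/(g + r(-289 - 1*(-424))) = 1/(-78*I*sqrt(754) + 21) = 1/(21 - 78*I*sqrt(754))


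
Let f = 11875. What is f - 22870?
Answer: -10995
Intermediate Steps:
f - 22870 = 11875 - 22870 = -10995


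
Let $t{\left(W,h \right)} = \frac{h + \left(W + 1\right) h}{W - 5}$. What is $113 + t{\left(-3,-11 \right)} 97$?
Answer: $- \frac{163}{8} \approx -20.375$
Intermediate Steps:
$t{\left(W,h \right)} = \frac{h + h \left(1 + W\right)}{-5 + W}$ ($t{\left(W,h \right)} = \frac{h + \left(1 + W\right) h}{-5 + W} = \frac{h + h \left(1 + W\right)}{-5 + W}$)
$113 + t{\left(-3,-11 \right)} 97 = 113 + - \frac{11 \left(2 - 3\right)}{-5 - 3} \cdot 97 = 113 + \left(-11\right) \frac{1}{-8} \left(-1\right) 97 = 113 + \left(-11\right) \left(- \frac{1}{8}\right) \left(-1\right) 97 = 113 - \frac{1067}{8} = - \frac{163}{8}$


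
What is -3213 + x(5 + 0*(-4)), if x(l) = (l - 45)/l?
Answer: -3221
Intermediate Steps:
x(l) = (-45 + l)/l
-3213 + x(5 + 0*(-4)) = -3213 + (-45 + (5 + 0*(-4)))/(5 + 0*(-4)) = -3213 + (-45 + (5 + 0))/(5 + 0) = -3213 + (-45 + 5)/5 = -3213 + (⅕)*(-40) = -3213 - 8 = -3221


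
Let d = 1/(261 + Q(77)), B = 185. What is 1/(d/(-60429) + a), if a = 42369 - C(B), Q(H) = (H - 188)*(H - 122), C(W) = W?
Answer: 317614824/13398263735615 ≈ 2.3706e-5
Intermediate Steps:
Q(H) = (-188 + H)*(-122 + H)
d = 1/5256 (d = 1/(261 + (22936 + 77² - 310*77)) = 1/(261 + (22936 + 5929 - 23870)) = 1/(261 + 4995) = 1/5256 ≈ 0.00019026)
a = 42184 (a = 42369 - 1*185 = 42369 - 185 = 42184)
1/(d/(-60429) + a) = 1/((1/5256)/(-60429) + 42184) = 1/((1/5256)*(-1/60429) + 42184) = 1/(-1/317614824 + 42184) = 1/(13398263735615/317614824) = 317614824/13398263735615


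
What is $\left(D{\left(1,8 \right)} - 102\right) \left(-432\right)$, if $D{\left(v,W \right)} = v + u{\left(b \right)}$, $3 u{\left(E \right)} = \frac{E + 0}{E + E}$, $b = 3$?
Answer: $43560$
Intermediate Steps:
$u{\left(E \right)} = \frac{1}{6}$ ($u{\left(E \right)} = \frac{\left(E + 0\right) \frac{1}{E + E}}{3} = \frac{E \frac{1}{2 E}}{3} = \frac{1}{3} \cdot \frac{1}{2} = \frac{1}{6}$)
$D{\left(v,W \right)} = \frac{1}{6} + v$ ($D{\left(v,W \right)} = v + \frac{1}{6} = \frac{1}{6} + v$)
$\left(D{\left(1,8 \right)} - 102\right) \left(-432\right) = \left(\left(\frac{1}{6} + 1\right) - 102\right) \left(-432\right) = \left(\frac{7}{6} + \left(-175 + 73\right)\right) \left(-432\right) = \left(\frac{7}{6} - 102\right) \left(-432\right) = \left(- \frac{605}{6}\right) \left(-432\right) = 43560$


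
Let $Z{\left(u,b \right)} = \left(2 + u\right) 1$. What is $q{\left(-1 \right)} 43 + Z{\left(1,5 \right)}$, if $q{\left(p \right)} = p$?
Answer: $-40$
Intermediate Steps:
$Z{\left(u,b \right)} = 2 + u$
$q{\left(-1 \right)} 43 + Z{\left(1,5 \right)} = \left(-1\right) 43 + \left(2 + 1\right) = -43 + 3 = -40$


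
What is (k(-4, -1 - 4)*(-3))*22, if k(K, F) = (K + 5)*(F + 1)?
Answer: 264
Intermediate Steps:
k(K, F) = (1 + F)*(5 + K) (k(K, F) = (5 + K)*(1 + F) = (1 + F)*(5 + K))
(k(-4, -1 - 4)*(-3))*22 = ((5 - 4 + 5*(-1 - 4) + (-1 - 4)*(-4))*(-3))*22 = ((5 - 4 + 5*(-5) - 5*(-4))*(-3))*22 = ((5 - 4 - 25 + 20)*(-3))*22 = -4*(-3)*22 = 12*22 = 264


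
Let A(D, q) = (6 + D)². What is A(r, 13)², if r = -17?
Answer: 14641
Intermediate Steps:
A(r, 13)² = ((6 - 17)²)² = ((-11)²)² = 121² = 14641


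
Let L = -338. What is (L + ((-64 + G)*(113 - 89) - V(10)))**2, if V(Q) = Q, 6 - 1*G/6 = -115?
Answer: 241491600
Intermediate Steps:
G = 726 (G = 36 - 6*(-115) = 36 + 690 = 726)
(L + ((-64 + G)*(113 - 89) - V(10)))**2 = (-338 + ((-64 + 726)*(113 - 89) - 1*10))**2 = (-338 + (662*24 - 10))**2 = (-338 + (15888 - 10))**2 = (-338 + 15878)**2 = 15540**2 = 241491600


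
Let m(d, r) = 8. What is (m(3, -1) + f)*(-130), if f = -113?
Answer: 13650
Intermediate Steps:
(m(3, -1) + f)*(-130) = (8 - 113)*(-130) = -105*(-130) = 13650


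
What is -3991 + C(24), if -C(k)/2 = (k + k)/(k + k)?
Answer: -3993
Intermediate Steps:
C(k) = -2 (C(k) = -2*(k + k)/(k + k) = -2*2*k/(2*k) = -2*2*k*1/(2*k) = -2*1 = -2)
-3991 + C(24) = -3991 - 2 = -3993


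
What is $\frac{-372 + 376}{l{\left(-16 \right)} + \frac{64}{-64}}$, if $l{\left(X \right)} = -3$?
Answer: $-1$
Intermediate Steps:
$\frac{-372 + 376}{l{\left(-16 \right)} + \frac{64}{-64}} = \frac{-372 + 376}{-3 + \frac{64}{-64}} = \frac{4}{-3 + 64 \left(- \frac{1}{64}\right)} = \frac{4}{-3 - 1} = \frac{4}{-4} = 4 \left(- \frac{1}{4}\right) = -1$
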